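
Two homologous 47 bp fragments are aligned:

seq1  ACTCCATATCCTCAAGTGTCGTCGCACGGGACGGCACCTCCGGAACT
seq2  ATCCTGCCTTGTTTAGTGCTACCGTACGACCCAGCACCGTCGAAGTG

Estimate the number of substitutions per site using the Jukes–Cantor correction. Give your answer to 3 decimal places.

0.926

The sequences differ at 25 of 47 sites, so p = 25/47 ≈ 0.531915.
d = −(3/4) ln(1 − 4p/3) = −0.75 ln(1 − 0.70922) = −0.75 ln(0.29078)
  = −0.75 × (-1.235188) = 0.926391 substitutions/site.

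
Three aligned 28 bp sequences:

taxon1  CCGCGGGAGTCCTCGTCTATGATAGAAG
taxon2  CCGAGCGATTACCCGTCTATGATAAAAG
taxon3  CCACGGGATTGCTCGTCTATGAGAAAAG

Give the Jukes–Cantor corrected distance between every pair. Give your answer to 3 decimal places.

taxon1–taxon2: 6/28 sites differ → p ≈ 0.214286, d = −0.75 ln(1 − 0.285715) = 0.252355 ≈ 0.252.
taxon1–taxon3: 5/28 sites differ → p ≈ 0.178571, d = −0.75 ln(1 − 0.238095) = 0.203950 ≈ 0.204.
taxon2–taxon3: 6/28 sites differ → p ≈ 0.214286, d = −0.75 ln(1 − 0.285715) = 0.252355 ≈ 0.252.

d(taxon1,taxon2) = 0.252, d(taxon1,taxon3) = 0.204, d(taxon2,taxon3) = 0.252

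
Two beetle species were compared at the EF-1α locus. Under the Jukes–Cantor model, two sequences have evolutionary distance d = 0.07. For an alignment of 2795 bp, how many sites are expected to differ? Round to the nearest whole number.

Invert JC69: p = (3/4)(1 − e^(−4d/3)) = 0.75 × (1 − e^(-0.093333)) = 0.75 × (1 − 0.910890) = 0.066833.
Expected differing sites = pL ≈ 0.066833 × 2795 = 186.798235 ≈ 187.

187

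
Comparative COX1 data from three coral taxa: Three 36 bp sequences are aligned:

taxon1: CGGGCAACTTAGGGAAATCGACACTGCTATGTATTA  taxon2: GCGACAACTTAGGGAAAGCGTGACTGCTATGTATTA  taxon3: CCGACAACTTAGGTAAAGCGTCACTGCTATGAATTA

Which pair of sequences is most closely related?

taxon2 and taxon3

taxon1–taxon2: 6/36 differ, p = 0.167, d = 0.188.
taxon1–taxon3: 6/36 differ, p = 0.167, d = 0.188.
taxon2–taxon3: 4/36 differ, p = 0.111, d = 0.120.
The smallest distance is between taxon2 and taxon3.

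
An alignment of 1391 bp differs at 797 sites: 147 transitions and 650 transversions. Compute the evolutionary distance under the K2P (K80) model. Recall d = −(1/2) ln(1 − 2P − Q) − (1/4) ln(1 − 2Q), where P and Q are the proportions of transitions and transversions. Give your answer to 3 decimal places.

1.249

P = 147/1391 ≈ 0.105679 and Q = 650/1391 ≈ 0.46729.
Under the Kimura two-parameter model, d = −½ ln(1 − 2P − Q) − ¼ ln(1 − 2Q).
1 − 2P − Q = 0.321352, giving −½ ln(0.321352) = 0.567609.
1 − 2Q = 0.06542, giving −¼ ln(0.06542) = 0.681732.
d = 0.567609 + 0.681732 = 1.249341.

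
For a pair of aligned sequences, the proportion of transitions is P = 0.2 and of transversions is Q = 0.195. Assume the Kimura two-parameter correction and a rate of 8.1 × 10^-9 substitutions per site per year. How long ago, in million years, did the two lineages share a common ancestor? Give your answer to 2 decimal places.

Under the Kimura two-parameter model, d = −½ ln(1 − 2P − Q) − ¼ ln(1 − 2Q).
1 − 2P − Q = 0.405, giving −½ ln(0.405) = 0.451934.
1 − 2Q = 0.61, giving −¼ ln(0.61) = 0.123574.
d = 0.451934 + 0.123574 = 0.575508.
Under a molecular clock d = 2μt, so t = d/(2μ) = 0.575508 / (2 × 8.1 × 10^-9) = 35.53 million years.

35.53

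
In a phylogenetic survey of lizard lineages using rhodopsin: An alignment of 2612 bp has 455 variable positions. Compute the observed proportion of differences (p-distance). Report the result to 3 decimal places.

0.174

p = 455/2612 = 0.174196… ≈ 0.174 (to 3 d.p.).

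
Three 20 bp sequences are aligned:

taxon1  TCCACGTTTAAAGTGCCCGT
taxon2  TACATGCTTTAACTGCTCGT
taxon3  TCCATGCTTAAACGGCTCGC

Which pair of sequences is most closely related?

taxon1–taxon2: 6/20 differ, p = 0.300, d = 0.383.
taxon1–taxon3: 6/20 differ, p = 0.300, d = 0.383.
taxon2–taxon3: 4/20 differ, p = 0.200, d = 0.233.
The smallest distance is between taxon2 and taxon3.

taxon2 and taxon3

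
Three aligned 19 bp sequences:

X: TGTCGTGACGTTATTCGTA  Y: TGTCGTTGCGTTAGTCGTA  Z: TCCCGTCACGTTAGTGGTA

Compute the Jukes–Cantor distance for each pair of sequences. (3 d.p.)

d(X,Y) = 0.177, d(X,Z) = 0.324, d(Y,Z) = 0.324

X–Y: 3/19 sites differ → p ≈ 0.157895, d = −0.75 ln(1 − 0.210527) = 0.177292 ≈ 0.177.
X–Z: 5/19 sites differ → p ≈ 0.263158, d = −0.75 ln(1 − 0.350877) = 0.324100 ≈ 0.324.
Y–Z: 5/19 sites differ → p ≈ 0.263158, d = −0.75 ln(1 − 0.350877) = 0.324100 ≈ 0.324.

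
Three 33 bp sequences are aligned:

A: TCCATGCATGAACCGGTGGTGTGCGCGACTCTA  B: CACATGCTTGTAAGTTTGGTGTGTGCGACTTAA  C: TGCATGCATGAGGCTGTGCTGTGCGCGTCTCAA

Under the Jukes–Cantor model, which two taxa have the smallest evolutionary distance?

A and C

A–B: 11/33 differ, p = 0.333, d = 0.441.
A–C: 7/33 differ, p = 0.212, d = 0.249.
B–C: 12/33 differ, p = 0.364, d = 0.497.
The smallest distance is between A and C.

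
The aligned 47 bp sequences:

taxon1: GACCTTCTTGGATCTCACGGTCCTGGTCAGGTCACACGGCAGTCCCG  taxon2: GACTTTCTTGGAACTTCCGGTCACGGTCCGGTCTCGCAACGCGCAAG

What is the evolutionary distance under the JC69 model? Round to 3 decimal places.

The sequences differ at 16 of 47 sites, so p = 16/47 ≈ 0.340426.
d = −(3/4) ln(1 − 4p/3) = −0.75 ln(1 − 0.453901) = −0.75 ln(0.546099)
  = −0.75 × (-0.604955) = 0.453716 substitutions/site.

0.454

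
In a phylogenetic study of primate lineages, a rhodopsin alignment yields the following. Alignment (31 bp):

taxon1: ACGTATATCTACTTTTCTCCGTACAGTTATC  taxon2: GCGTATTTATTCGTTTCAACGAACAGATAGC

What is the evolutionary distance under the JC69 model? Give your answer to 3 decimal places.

The sequences differ at 10 of 31 sites (1, 7, 9, 11, 13, 18, 19, 22, 27, 30), so p = 10/31 ≈ 0.322581.
d = −(3/4) ln(1 − 4p/3) = −0.75 ln(1 − 0.430108) = −0.75 ln(0.569892)
  = −0.75 × (-0.562308) = 0.421731 substitutions/site.

0.422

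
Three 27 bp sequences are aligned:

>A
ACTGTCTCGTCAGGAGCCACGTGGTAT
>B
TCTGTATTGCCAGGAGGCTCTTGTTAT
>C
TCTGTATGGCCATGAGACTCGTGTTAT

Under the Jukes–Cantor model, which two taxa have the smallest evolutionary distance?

B and C

A–B: 8/27 differ, p = 0.296, d = 0.377.
A–C: 8/27 differ, p = 0.296, d = 0.377.
B–C: 4/27 differ, p = 0.148, d = 0.165.
The smallest distance is between B and C.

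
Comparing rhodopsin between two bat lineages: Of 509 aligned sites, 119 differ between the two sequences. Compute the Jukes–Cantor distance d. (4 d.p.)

p = 119/509 ≈ 0.233792.
d = −(3/4) ln(1 − 4p/3) = −0.75 ln(1 − 0.311723) = −0.75 ln(0.688277)
  = −0.75 × (-0.373564) = 0.280173 substitutions/site.

0.2802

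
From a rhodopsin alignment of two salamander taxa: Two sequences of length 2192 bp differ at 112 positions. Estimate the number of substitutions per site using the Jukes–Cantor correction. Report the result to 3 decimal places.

p = 112/2192 ≈ 0.051095.
d = −(3/4) ln(1 − 4p/3) = −0.75 ln(1 − 0.068127) = −0.75 ln(0.931873)
  = −0.75 × (-0.070559) = 0.052919 substitutions/site.

0.053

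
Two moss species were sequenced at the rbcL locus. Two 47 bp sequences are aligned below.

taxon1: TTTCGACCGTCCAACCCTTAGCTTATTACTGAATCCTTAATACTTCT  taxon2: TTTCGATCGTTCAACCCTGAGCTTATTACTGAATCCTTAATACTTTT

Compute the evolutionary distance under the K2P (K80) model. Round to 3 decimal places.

Of 47 sites, 3 differences are transitions and 1 are transversions, so P = 3/47 ≈ 0.06383 and Q = 1/47 ≈ 0.021277.
Under the Kimura two-parameter model, d = −½ ln(1 − 2P − Q) − ¼ ln(1 − 2Q).
1 − 2P − Q = 0.851063, giving −½ ln(0.851063) = 0.080635.
1 − 2Q = 0.957446, giving −¼ ln(0.957446) = 0.010871.
d = 0.080635 + 0.010871 = 0.091506.

0.092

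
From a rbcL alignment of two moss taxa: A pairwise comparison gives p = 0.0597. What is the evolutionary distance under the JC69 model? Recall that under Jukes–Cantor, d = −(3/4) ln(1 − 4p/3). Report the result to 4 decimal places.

d = −(3/4) ln(1 − 4p/3) = −0.75 ln(1 − 0.0796) = −0.75 ln(0.9204)
  = −0.75 × (-0.082947) = 0.062210 substitutions/site.

0.0622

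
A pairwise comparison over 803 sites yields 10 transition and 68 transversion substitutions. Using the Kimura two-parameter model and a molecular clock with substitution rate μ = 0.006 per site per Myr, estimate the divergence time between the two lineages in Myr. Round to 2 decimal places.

8.70

P = 10/803 ≈ 0.012453 and Q = 68/803 ≈ 0.084682.
Under the Kimura two-parameter model, d = −½ ln(1 − 2P − Q) − ¼ ln(1 − 2Q).
1 − 2P − Q = 0.890412, giving −½ ln(0.890412) = 0.058036.
1 − 2Q = 0.830636, giving −¼ ln(0.830636) = 0.046391.
d = 0.058036 + 0.046391 = 0.104427.
Under a molecular clock d = 2μt, so t = d/(2μ) = 0.104427 / (2 × 0.006) = 8.70 Myr.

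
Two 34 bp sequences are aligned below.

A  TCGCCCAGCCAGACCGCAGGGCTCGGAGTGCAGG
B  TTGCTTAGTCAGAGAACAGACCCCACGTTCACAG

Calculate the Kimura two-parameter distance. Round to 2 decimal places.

1.03

Of 34 sites, 10 differences are transitions and 8 are transversions, so P = 10/34 ≈ 0.294118 and Q = 8/34 ≈ 0.235294.
Under the Kimura two-parameter model, d = −½ ln(1 − 2P − Q) − ¼ ln(1 − 2Q).
1 − 2P − Q = 0.17647, giving −½ ln(0.17647) = 0.867302.
1 − 2Q = 0.529412, giving −¼ ln(0.529412) = 0.158997.
d = 0.867302 + 0.158997 = 1.026299.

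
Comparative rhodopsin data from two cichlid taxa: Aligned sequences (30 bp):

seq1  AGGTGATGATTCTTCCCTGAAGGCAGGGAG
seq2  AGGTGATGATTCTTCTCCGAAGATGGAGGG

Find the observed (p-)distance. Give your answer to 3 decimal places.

0.233

The sequences differ at 7 of 30 positions (sites 16, 18, 23, 24, 25, 27, 29).
p = 7/30 = 0.233333… ≈ 0.233 (to 3 d.p.).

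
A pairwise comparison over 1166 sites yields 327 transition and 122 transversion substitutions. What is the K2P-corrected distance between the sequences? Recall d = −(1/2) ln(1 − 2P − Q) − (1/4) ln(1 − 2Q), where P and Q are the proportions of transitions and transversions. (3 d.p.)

P = 327/1166 ≈ 0.280446 and Q = 122/1166 ≈ 0.104631.
Under the Kimura two-parameter model, d = −½ ln(1 − 2P − Q) − ¼ ln(1 − 2Q).
1 − 2P − Q = 0.334477, giving −½ ln(0.334477) = 0.547594.
1 − 2Q = 0.790738, giving −¼ ln(0.790738) = 0.058697.
d = 0.547594 + 0.058697 = 0.606291.

0.606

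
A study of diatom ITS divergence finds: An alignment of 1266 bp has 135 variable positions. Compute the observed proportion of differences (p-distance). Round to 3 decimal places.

0.107

p = 135/1266 = 0.106635… ≈ 0.107 (to 3 d.p.).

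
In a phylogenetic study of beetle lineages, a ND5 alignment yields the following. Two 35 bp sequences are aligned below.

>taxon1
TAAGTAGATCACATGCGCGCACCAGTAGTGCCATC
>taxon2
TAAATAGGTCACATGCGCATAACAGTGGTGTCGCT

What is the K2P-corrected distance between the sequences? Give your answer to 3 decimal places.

0.406

Of 35 sites, 9 differences are transitions and 1 are transversions, so P = 9/35 ≈ 0.257143 and Q = 1/35 ≈ 0.028571.
Under the Kimura two-parameter model, d = −½ ln(1 − 2P − Q) − ¼ ln(1 − 2Q).
1 − 2P − Q = 0.457143, giving −½ ln(0.457143) = 0.391380.
1 − 2Q = 0.942858, giving −¼ ln(0.942858) = 0.014710.
d = 0.391380 + 0.014710 = 0.406090.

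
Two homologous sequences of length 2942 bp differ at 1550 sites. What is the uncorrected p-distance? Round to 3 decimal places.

0.527

p = 1550/2942 = 0.526852… ≈ 0.527 (to 3 d.p.).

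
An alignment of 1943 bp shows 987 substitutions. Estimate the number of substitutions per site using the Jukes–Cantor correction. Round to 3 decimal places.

p = 987/1943 ≈ 0.507977.
d = −(3/4) ln(1 − 4p/3) = −0.75 ln(1 − 0.677303) = −0.75 ln(0.322697)
  = −0.75 × (-1.131041) = 0.848281 substitutions/site.

0.848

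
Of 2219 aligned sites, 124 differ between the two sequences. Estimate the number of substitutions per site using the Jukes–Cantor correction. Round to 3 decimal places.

p = 124/2219 ≈ 0.055881.
d = −(3/4) ln(1 − 4p/3) = −0.75 ln(1 − 0.074508) = −0.75 ln(0.925492)
  = −0.75 × (-0.077430) = 0.058073 substitutions/site.

0.058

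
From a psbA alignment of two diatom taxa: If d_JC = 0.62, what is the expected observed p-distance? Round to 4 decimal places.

p = (3/4)(1 − e^(−4d/3)) = 0.75 × (1 − e^(-0.826667)) = 0.75 × (1 − 0.437505) = 0.421871.

0.4219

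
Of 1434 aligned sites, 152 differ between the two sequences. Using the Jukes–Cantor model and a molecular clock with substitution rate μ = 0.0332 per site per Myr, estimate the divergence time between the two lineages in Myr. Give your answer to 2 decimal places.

p = 152/1434 ≈ 0.105997.
d = −(3/4) ln(1 − 4p/3) = −0.75 ln(1 − 0.141329) = −0.75 ln(0.858671)
  = −0.75 × (-0.152369) = 0.114277 substitutions/site.
Under a molecular clock d = 2μt, so t = d/(2μ) = 0.114277 / (2 × 0.0332) = 1.72 Myr.

1.72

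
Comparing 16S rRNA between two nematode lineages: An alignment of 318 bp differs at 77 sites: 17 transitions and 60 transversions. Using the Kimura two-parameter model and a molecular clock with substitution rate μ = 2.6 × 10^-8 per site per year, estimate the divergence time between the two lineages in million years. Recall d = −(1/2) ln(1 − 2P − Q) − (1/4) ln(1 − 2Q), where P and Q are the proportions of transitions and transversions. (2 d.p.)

5.65

P = 17/318 ≈ 0.053459 and Q = 60/318 ≈ 0.188679.
Under the Kimura two-parameter model, d = −½ ln(1 − 2P − Q) − ¼ ln(1 − 2Q).
1 − 2P − Q = 0.704403, giving −½ ln(0.704403) = 0.175202.
1 − 2Q = 0.622642, giving −¼ ln(0.622642) = 0.118446.
d = 0.175202 + 0.118446 = 0.293648.
Under a molecular clock d = 2μt, so t = d/(2μ) = 0.293648 / (2 × 2.6 × 10^-8) = 5.65 million years.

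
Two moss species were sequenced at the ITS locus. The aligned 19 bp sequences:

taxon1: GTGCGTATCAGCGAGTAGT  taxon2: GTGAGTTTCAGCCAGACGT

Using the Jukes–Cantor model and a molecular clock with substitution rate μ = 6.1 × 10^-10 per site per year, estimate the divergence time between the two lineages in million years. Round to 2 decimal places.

265.66

The sequences differ at 5 of 19 sites (4, 7, 13, 16, 17), so p = 5/19 ≈ 0.263158.
d = −(3/4) ln(1 − 4p/3) = −0.75 ln(1 − 0.350877) = −0.75 ln(0.649123)
  = −0.75 × (-0.432133) = 0.324100 substitutions/site.
Under a molecular clock d = 2μt, so t = d/(2μ) = 0.324100 / (2 × 6.1 × 10^-10) = 265.66 million years.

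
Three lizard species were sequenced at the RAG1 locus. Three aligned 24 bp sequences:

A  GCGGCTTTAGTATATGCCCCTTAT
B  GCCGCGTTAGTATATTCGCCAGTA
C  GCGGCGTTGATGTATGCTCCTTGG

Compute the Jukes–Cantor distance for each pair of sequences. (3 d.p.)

A–B: 8/24 sites differ → p ≈ 0.333333, d = −0.75 ln(1 − 0.444444) = 0.440839 ≈ 0.441.
A–C: 7/24 sites differ → p ≈ 0.291667, d = −0.75 ln(1 − 0.388889) = 0.369358 ≈ 0.369.
B–C: 10/24 sites differ → p ≈ 0.416667, d = −0.75 ln(1 − 0.555556) = 0.608198 ≈ 0.608.

d(A,B) = 0.441, d(A,C) = 0.369, d(B,C) = 0.608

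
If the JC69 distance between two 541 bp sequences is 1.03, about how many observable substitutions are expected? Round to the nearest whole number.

303

Invert JC69: p = (3/4)(1 − e^(−4d/3)) = 0.75 × (1 − e^(-1.373333)) = 0.75 × (1 − 0.253261) = 0.560054.
Expected differing sites = pL ≈ 0.560054 × 541 = 302.989214 ≈ 303.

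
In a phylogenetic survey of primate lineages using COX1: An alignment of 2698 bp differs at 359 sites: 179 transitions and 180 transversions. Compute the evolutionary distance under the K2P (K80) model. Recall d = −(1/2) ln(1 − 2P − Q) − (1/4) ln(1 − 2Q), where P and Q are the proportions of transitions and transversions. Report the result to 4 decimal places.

0.1470

P = 179/2698 ≈ 0.066345 and Q = 180/2698 ≈ 0.066716.
Under the Kimura two-parameter model, d = −½ ln(1 − 2P − Q) − ¼ ln(1 − 2Q).
1 − 2P − Q = 0.800594, giving −½ ln(0.800594) = 0.111201.
1 − 2Q = 0.866568, giving −¼ ln(0.866568) = 0.035804.
d = 0.111201 + 0.035804 = 0.147005.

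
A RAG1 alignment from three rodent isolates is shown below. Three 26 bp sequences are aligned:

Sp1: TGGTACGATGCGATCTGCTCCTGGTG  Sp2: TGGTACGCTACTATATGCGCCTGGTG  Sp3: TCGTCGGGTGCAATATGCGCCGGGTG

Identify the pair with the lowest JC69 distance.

Sp1 and Sp2

Sp1–Sp2: 5/26 differ, p = 0.192, d = 0.222.
Sp1–Sp3: 8/26 differ, p = 0.308, d = 0.396.
Sp2–Sp3: 7/26 differ, p = 0.269, d = 0.334.
The smallest distance is between Sp1 and Sp2.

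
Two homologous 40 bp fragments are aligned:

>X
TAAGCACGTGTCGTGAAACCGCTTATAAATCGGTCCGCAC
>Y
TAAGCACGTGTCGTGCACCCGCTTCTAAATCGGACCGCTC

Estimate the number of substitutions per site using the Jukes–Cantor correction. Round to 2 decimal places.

The sequences differ at 5 of 40 sites (16, 18, 25, 34, 39), so p = 5/40 = 0.125.
d = −(3/4) ln(1 − 4p/3) = −0.75 ln(1 − 0.166667) = −0.75 ln(0.833333)
  = −0.75 × (-0.182322) = 0.136742 substitutions/site.

0.14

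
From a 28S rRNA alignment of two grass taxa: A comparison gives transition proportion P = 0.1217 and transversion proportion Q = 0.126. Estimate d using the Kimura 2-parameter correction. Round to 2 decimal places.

0.30

Under the Kimura two-parameter model, d = −½ ln(1 − 2P − Q) − ¼ ln(1 − 2Q).
1 − 2P − Q = 0.6306, giving −½ ln(0.6306) = 0.230542.
1 − 2Q = 0.748, giving −¼ ln(0.748) = 0.072588.
d = 0.230542 + 0.072588 = 0.303130.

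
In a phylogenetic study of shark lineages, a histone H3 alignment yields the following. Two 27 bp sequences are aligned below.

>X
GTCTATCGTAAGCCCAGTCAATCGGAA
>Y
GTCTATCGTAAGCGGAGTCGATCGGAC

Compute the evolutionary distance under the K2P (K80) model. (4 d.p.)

Of 27 sites, 1 differences are transitions and 3 are transversions, so P = 1/27 ≈ 0.037037 and Q = 3/27 ≈ 0.111111.
Under the Kimura two-parameter model, d = −½ ln(1 − 2P − Q) − ¼ ln(1 − 2Q).
1 − 2P − Q = 0.814815, giving −½ ln(0.814815) = 0.102397.
1 − 2Q = 0.777778, giving −¼ ln(0.777778) = 0.062829.
d = 0.102397 + 0.062829 = 0.165226.

0.1652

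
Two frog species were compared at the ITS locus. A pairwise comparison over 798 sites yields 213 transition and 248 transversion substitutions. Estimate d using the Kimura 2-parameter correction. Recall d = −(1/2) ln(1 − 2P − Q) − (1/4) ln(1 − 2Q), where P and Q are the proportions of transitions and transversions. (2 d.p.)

P = 213/798 ≈ 0.266917 and Q = 248/798 ≈ 0.310777.
Under the Kimura two-parameter model, d = −½ ln(1 − 2P − Q) − ¼ ln(1 − 2Q).
1 − 2P − Q = 0.155389, giving −½ ln(0.155389) = 0.930912.
1 − 2Q = 0.378446, giving −¼ ln(0.378446) = 0.242920.
d = 0.930912 + 0.242920 = 1.173832.

1.17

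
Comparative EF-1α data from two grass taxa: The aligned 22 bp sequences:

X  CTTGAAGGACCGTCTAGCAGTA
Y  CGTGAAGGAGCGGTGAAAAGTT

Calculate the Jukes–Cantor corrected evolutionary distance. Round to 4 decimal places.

0.4975

The sequences differ at 8 of 22 sites (2, 10, 13, 14, 15, 17, 18, 22), so p = 8/22 ≈ 0.363636.
d = −(3/4) ln(1 − 4p/3) = −0.75 ln(1 − 0.484848) = −0.75 ln(0.515152)
  = −0.75 × (-0.663293) = 0.497470 substitutions/site.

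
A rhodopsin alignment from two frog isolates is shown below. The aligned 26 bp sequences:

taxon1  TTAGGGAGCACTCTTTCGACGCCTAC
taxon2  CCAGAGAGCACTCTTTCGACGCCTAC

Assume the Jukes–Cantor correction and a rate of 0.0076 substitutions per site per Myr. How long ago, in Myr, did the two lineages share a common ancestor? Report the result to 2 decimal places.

The sequences differ at 3 of 26 sites (1, 2, 5), so p = 3/26 ≈ 0.115385.
d = −(3/4) ln(1 − 4p/3) = −0.75 ln(1 − 0.153847) = −0.75 ln(0.846153)
  = −0.75 × (-0.167055) = 0.125291 substitutions/site.
Under a molecular clock d = 2μt, so t = d/(2μ) = 0.125291 / (2 × 0.0076) = 8.24 Myr.

8.24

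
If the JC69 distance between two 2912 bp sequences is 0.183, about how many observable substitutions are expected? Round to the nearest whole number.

473

Invert JC69: p = (3/4)(1 − e^(−4d/3)) = 0.75 × (1 − e^(-0.244)) = 0.75 × (1 − 0.783488) = 0.162384.
Expected differing sites = pL ≈ 0.162384 × 2912 = 472.862208 ≈ 473.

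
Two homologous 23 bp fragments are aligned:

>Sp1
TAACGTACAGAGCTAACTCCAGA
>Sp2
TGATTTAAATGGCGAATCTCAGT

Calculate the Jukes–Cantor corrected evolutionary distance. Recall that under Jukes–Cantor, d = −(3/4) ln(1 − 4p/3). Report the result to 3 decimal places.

0.761

The sequences differ at 11 of 23 sites, so p = 11/23 ≈ 0.478261.
d = −(3/4) ln(1 − 4p/3) = −0.75 ln(1 − 0.637681) = −0.75 ln(0.362319)
  = −0.75 × (-1.015230) = 0.761423 substitutions/site.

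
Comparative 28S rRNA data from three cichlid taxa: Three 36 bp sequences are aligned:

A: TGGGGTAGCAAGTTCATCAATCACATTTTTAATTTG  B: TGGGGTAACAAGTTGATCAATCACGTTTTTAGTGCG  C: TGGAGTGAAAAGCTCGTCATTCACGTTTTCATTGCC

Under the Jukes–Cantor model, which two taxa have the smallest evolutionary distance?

A–B: 6/36 differ, p = 0.167, d = 0.188.
A–C: 13/36 differ, p = 0.361, d = 0.493.
B–C: 10/36 differ, p = 0.278, d = 0.347.
The smallest distance is between A and B.

A and B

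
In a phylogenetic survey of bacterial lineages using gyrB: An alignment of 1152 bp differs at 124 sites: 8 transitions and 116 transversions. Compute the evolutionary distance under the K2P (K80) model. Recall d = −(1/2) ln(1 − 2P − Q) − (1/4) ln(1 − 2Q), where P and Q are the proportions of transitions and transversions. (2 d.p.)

0.12

P = 8/1152 ≈ 0.006944 and Q = 116/1152 ≈ 0.100694.
Under the Kimura two-parameter model, d = −½ ln(1 − 2P − Q) − ¼ ln(1 − 2Q).
1 − 2P − Q = 0.885418, giving −½ ln(0.885418) = 0.060848.
1 − 2Q = 0.798612, giving −¼ ln(0.798612) = 0.056220.
d = 0.060848 + 0.056220 = 0.117068.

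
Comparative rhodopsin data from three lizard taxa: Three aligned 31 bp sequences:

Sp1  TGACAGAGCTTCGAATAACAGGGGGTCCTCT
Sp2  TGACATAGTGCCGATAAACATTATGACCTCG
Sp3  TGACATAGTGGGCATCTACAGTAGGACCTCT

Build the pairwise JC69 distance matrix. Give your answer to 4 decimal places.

d(Sp1,Sp2) = 0.5445, d(Sp1,Sp3) = 0.5445, d(Sp2,Sp3) = 0.3163

Sp1–Sp2: 12/31 sites differ → p ≈ 0.387097, d = −0.75 ln(1 − 0.516129) = 0.544453 ≈ 0.5445.
Sp1–Sp3: 12/31 sites differ → p ≈ 0.387097, d = −0.75 ln(1 − 0.516129) = 0.544453 ≈ 0.5445.
Sp2–Sp3: 8/31 sites differ → p ≈ 0.258065, d = −0.75 ln(1 − 0.344087) = 0.316295 ≈ 0.3163.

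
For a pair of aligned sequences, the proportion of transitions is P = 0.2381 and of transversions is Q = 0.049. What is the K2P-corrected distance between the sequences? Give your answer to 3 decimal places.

Under the Kimura two-parameter model, d = −½ ln(1 − 2P − Q) − ¼ ln(1 − 2Q).
1 − 2P − Q = 0.4748, giving −½ ln(0.4748) = 0.372431.
1 − 2Q = 0.902, giving −¼ ln(0.902) = 0.025785.
d = 0.372431 + 0.025785 = 0.398216.

0.398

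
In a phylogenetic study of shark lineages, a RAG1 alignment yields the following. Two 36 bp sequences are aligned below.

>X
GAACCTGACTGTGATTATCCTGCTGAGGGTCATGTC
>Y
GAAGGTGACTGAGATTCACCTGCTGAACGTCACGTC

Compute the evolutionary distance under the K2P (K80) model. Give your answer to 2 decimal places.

Of 36 sites, 2 differences are transitions and 6 are transversions, so P = 2/36 ≈ 0.055556 and Q = 6/36 ≈ 0.166667.
Under the Kimura two-parameter model, d = −½ ln(1 − 2P − Q) − ¼ ln(1 − 2Q).
1 − 2P − Q = 0.722221, giving −½ ln(0.722221) = 0.162712.
1 − 2Q = 0.666666, giving −¼ ln(0.666666) = 0.101367.
d = 0.162712 + 0.101367 = 0.264079.

0.26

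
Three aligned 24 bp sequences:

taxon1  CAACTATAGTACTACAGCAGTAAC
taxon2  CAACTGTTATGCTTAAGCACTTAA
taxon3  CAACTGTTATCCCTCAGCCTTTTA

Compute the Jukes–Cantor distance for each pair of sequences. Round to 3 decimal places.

taxon1–taxon2: 9/24 sites differ → p = 0.375, d = −0.75 ln(1 − 0.5) = 0.519860 ≈ 0.520.
taxon1–taxon3: 11/24 sites differ → p ≈ 0.458333, d = −0.75 ln(1 − 0.611111) = 0.708346 ≈ 0.708.
taxon2–taxon3: 6/24 sites differ → p = 0.25, d = −0.75 ln(1 − 0.333333) = 0.304098 ≈ 0.304.

d(taxon1,taxon2) = 0.520, d(taxon1,taxon3) = 0.708, d(taxon2,taxon3) = 0.304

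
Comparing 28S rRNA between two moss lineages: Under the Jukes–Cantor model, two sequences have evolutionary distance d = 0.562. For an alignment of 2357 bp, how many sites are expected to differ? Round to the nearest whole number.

Invert JC69: p = (3/4)(1 − e^(−4d/3)) = 0.75 × (1 − e^(-0.749333)) = 0.75 × (1 − 0.472682) = 0.395489.
Expected differing sites = pL ≈ 0.395489 × 2357 = 932.167573 ≈ 932.

932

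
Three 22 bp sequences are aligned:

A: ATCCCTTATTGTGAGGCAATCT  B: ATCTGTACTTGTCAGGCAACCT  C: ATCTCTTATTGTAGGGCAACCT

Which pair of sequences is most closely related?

A and C

A–B: 6/22 differ, p = 0.273, d = 0.339.
A–C: 4/22 differ, p = 0.182, d = 0.208.
B–C: 5/22 differ, p = 0.227, d = 0.271.
The smallest distance is between A and C.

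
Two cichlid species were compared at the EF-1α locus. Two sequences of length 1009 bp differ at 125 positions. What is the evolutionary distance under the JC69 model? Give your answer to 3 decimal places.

0.135

p = 125/1009 ≈ 0.123885.
d = −(3/4) ln(1 − 4p/3) = −0.75 ln(1 − 0.16518) = −0.75 ln(0.83482)
  = −0.75 × (-0.180539) = 0.135404 substitutions/site.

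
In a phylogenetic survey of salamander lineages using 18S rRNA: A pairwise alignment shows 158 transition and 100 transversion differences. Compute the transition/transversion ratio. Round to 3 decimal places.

1.580

R = 158/100 = 1.580.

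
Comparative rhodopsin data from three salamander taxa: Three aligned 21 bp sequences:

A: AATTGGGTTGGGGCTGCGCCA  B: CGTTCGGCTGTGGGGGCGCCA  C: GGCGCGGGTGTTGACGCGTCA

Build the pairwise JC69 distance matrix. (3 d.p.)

A–B: 7/21 sites differ → p ≈ 0.333333, d = −0.75 ln(1 − 0.444444) = 0.440839 ≈ 0.441.
A–C: 11/21 sites differ → p ≈ 0.52381, d = −0.75 ln(1 − 0.698413) = 0.899023 ≈ 0.899.
B–C: 8/21 sites differ → p ≈ 0.380952, d = −0.75 ln(1 − 0.507936) = 0.531860 ≈ 0.532.

d(A,B) = 0.441, d(A,C) = 0.899, d(B,C) = 0.532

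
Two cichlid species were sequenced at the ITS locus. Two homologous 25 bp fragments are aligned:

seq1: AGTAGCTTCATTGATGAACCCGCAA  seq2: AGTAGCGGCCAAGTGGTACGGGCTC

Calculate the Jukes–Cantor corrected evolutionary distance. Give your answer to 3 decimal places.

0.766

The sequences differ at 12 of 25 sites, so p = 12/25 = 0.48.
d = −(3/4) ln(1 − 4p/3) = −0.75 ln(1 − 0.64) = −0.75 ln(0.36)
  = −0.75 × (-1.021651) = 0.766238 substitutions/site.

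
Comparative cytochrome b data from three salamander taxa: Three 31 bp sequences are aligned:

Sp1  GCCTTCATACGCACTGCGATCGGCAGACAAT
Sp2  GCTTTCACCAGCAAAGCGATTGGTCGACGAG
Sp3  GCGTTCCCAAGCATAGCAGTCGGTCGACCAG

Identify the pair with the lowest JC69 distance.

Sp1–Sp2: 11/31 differ, p = 0.355, d = 0.481.
Sp1–Sp3: 12/31 differ, p = 0.387, d = 0.544.
Sp2–Sp3: 8/31 differ, p = 0.258, d = 0.316.
The smallest distance is between Sp2 and Sp3.

Sp2 and Sp3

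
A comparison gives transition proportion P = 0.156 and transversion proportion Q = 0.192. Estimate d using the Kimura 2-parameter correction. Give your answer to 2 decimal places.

Under the Kimura two-parameter model, d = −½ ln(1 − 2P − Q) − ¼ ln(1 − 2Q).
1 − 2P − Q = 0.496, giving −½ ln(0.496) = 0.350590.
1 − 2Q = 0.616, giving −¼ ln(0.616) = 0.121127.
d = 0.350590 + 0.121127 = 0.471717.

0.47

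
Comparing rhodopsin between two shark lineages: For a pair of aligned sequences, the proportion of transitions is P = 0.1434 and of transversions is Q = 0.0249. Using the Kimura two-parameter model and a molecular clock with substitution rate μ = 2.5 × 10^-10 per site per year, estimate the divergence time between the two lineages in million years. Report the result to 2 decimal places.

399.07

Under the Kimura two-parameter model, d = −½ ln(1 − 2P − Q) − ¼ ln(1 − 2Q).
1 − 2P − Q = 0.6883, giving −½ ln(0.6883) = 0.186765.
1 − 2Q = 0.9502, giving −¼ ln(0.9502) = 0.012771.
d = 0.186765 + 0.012771 = 0.199536.
Under a molecular clock d = 2μt, so t = d/(2μ) = 0.199536 / (2 × 2.5 × 10^-10) = 399.07 million years.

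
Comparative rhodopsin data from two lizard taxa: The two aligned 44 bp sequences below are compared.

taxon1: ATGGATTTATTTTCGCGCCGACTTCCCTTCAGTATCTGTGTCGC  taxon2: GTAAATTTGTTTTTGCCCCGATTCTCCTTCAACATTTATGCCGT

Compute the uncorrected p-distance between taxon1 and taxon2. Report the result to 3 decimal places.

The sequences differ at 15 of 44 positions.
p = 15/44 = 0.340909… ≈ 0.341 (to 3 d.p.).

0.341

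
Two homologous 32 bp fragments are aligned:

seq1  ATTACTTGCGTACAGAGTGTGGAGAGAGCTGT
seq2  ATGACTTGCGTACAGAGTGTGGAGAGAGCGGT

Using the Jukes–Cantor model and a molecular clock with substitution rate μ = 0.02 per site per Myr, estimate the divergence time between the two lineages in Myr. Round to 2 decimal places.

1.63

The sequences differ at 2 of 32 sites (3, 30), so p = 2/32 = 0.0625.
d = −(3/4) ln(1 − 4p/3) = −0.75 ln(1 − 0.083333) = −0.75 ln(0.916667)
  = −0.75 × (-0.087011) = 0.065258 substitutions/site.
Under a molecular clock d = 2μt, so t = d/(2μ) = 0.065258 / (2 × 0.02) = 1.63 Myr.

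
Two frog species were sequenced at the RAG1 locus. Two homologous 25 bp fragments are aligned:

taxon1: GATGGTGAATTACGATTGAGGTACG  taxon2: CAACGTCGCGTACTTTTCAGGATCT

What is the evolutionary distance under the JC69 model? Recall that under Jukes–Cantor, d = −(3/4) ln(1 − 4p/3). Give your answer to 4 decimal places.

0.8865

The sequences differ at 13 of 25 sites, so p = 13/25 = 0.52.
d = −(3/4) ln(1 − 4p/3) = −0.75 ln(1 − 0.693333) = −0.75 ln(0.306667)
  = −0.75 × (-1.181993) = 0.886495 substitutions/site.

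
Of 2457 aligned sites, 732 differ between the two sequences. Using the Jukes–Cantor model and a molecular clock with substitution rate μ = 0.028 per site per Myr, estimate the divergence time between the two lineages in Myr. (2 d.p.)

6.78

p = 732/2457 ≈ 0.297924.
d = −(3/4) ln(1 − 4p/3) = −0.75 ln(1 − 0.397232) = −0.75 ln(0.602768)
  = −0.75 × (-0.506223) = 0.379667 substitutions/site.
Under a molecular clock d = 2μt, so t = d/(2μ) = 0.379667 / (2 × 0.028) = 6.78 Myr.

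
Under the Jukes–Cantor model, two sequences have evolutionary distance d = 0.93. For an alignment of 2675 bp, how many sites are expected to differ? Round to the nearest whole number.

Invert JC69: p = (3/4)(1 − e^(−4d/3)) = 0.75 × (1 − e^(-1.24)) = 0.75 × (1 − 0.289384) = 0.532962.
Expected differing sites = pL ≈ 0.532962 × 2675 = 1425.67335 ≈ 1426.

1426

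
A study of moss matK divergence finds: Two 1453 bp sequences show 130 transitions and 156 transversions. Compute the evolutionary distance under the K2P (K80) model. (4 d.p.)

0.2291

P = 130/1453 ≈ 0.08947 and Q = 156/1453 ≈ 0.107364.
Under the Kimura two-parameter model, d = −½ ln(1 − 2P − Q) − ¼ ln(1 − 2Q).
1 − 2P − Q = 0.713696, giving −½ ln(0.713696) = 0.168649.
1 − 2Q = 0.785272, giving −¼ ln(0.785272) = 0.060431.
d = 0.168649 + 0.060431 = 0.229080.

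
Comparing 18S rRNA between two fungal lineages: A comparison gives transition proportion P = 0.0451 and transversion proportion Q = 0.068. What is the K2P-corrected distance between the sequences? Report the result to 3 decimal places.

Under the Kimura two-parameter model, d = −½ ln(1 − 2P − Q) − ¼ ln(1 − 2Q).
1 − 2P − Q = 0.8418, giving −½ ln(0.8418) = 0.086106.
1 − 2Q = 0.864, giving −¼ ln(0.864) = 0.036546.
d = 0.086106 + 0.036546 = 0.122652.

0.123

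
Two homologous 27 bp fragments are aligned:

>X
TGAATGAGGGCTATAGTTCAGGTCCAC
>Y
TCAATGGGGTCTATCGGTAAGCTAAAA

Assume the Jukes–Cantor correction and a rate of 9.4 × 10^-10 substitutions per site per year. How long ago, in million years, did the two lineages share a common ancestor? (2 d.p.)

271.63

The sequences differ at 10 of 27 sites (2, 7, 10, 15, 17, 19, 22, 24, 25, 27), so p = 10/27 ≈ 0.37037.
d = −(3/4) ln(1 − 4p/3) = −0.75 ln(1 − 0.493827) = −0.75 ln(0.506173)
  = −0.75 × (-0.680877) = 0.510658 substitutions/site.
Under a molecular clock d = 2μt, so t = d/(2μ) = 0.510658 / (2 × 9.4 × 10^-10) = 271.63 million years.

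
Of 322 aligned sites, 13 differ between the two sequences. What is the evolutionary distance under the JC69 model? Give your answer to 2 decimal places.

p = 13/322 ≈ 0.040373.
d = −(3/4) ln(1 − 4p/3) = −0.75 ln(1 − 0.053831) = −0.75 ln(0.946169)
  = −0.75 × (-0.055334) = 0.041501 substitutions/site.

0.04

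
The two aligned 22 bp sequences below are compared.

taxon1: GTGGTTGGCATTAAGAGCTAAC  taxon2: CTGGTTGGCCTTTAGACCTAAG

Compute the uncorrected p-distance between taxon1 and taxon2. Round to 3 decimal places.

0.227

The sequences differ at 5 of 22 positions (sites 1, 10, 13, 17, 22).
p = 5/22 = 0.227272… ≈ 0.227 (to 3 d.p.).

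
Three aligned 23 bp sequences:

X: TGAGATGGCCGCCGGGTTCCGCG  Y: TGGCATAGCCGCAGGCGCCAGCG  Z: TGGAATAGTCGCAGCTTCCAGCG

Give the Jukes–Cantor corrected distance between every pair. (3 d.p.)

d(X,Y) = 0.467, d(X,Z) = 0.553, d(Y,Z) = 0.257

X–Y: 8/23 sites differ → p ≈ 0.347826, d = −0.75 ln(1 − 0.463768) = 0.467391 ≈ 0.467.
X–Z: 9/23 sites differ → p ≈ 0.391304, d = −0.75 ln(1 − 0.521739) = 0.553199 ≈ 0.553.
Y–Z: 5/23 sites differ → p ≈ 0.217391, d = −0.75 ln(1 − 0.289855) = 0.256715 ≈ 0.257.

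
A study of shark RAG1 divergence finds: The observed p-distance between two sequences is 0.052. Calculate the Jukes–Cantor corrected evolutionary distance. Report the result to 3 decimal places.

0.054

d = −(3/4) ln(1 − 4p/3) = −0.75 ln(1 − 0.069333) = −0.75 ln(0.930667)
  = −0.75 × (-0.071854) = 0.053891 substitutions/site.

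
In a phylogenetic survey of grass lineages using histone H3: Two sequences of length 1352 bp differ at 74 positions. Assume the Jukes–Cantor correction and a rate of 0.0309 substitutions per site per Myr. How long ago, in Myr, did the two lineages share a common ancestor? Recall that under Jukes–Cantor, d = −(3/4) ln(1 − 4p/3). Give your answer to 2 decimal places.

0.92

p = 74/1352 ≈ 0.054734.
d = −(3/4) ln(1 − 4p/3) = −0.75 ln(1 − 0.072979) = −0.75 ln(0.927021)
  = −0.75 × (-0.075779) = 0.056834 substitutions/site.
Under a molecular clock d = 2μt, so t = d/(2μ) = 0.056834 / (2 × 0.0309) = 0.92 Myr.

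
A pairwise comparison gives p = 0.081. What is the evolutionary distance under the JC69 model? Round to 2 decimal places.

0.09

d = −(3/4) ln(1 − 4p/3) = −0.75 ln(1 − 0.108) = −0.75 ln(0.892)
  = −0.75 × (-0.114289) = 0.085717 substitutions/site.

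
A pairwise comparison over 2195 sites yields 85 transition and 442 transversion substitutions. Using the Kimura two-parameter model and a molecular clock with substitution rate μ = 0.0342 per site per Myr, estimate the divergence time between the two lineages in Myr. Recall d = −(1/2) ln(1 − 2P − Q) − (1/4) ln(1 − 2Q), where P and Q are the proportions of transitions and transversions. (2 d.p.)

P = 85/2195 ≈ 0.038724 and Q = 442/2195 ≈ 0.201367.
Under the Kimura two-parameter model, d = −½ ln(1 − 2P − Q) − ¼ ln(1 − 2Q).
1 − 2P − Q = 0.721185, giving −½ ln(0.721185) = 0.163430.
1 − 2Q = 0.597266, giving −¼ ln(0.597266) = 0.128848.
d = 0.163430 + 0.128848 = 0.292278.
Under a molecular clock d = 2μt, so t = d/(2μ) = 0.292278 / (2 × 0.0342) = 4.27 Myr.

4.27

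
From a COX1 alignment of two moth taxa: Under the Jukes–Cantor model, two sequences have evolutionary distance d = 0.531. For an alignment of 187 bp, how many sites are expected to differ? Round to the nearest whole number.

71

Invert JC69: p = (3/4)(1 − e^(−4d/3)) = 0.75 × (1 − e^(-0.708)) = 0.75 × (1 − 0.492628) = 0.380529.
Expected differing sites = pL ≈ 0.380529 × 187 = 71.158923 ≈ 71.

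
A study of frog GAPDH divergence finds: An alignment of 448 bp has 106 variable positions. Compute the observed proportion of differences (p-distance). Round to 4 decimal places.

p = 106/448 = 0.236607… ≈ 0.2366 (to 4 d.p.).

0.2366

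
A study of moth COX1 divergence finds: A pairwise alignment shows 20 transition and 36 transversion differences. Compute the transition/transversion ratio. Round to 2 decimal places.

0.56

R = 20/36 = 0.555555… ≈ 0.56 (to 2 d.p.).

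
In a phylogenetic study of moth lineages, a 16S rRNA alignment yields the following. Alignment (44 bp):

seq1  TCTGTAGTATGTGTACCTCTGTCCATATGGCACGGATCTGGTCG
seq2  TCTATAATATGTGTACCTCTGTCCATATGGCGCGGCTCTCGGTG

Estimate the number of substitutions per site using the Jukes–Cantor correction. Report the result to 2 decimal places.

The sequences differ at 7 of 44 sites (4, 7, 32, 36, 40, 42, 43), so p = 7/44 ≈ 0.159091.
d = −(3/4) ln(1 − 4p/3) = −0.75 ln(1 − 0.212121) = −0.75 ln(0.787879)
  = −0.75 × (-0.238411) = 0.178808 substitutions/site.

0.18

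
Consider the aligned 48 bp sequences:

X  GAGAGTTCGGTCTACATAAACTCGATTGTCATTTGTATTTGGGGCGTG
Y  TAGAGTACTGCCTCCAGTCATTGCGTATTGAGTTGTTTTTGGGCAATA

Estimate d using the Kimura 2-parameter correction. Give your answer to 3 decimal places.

Of 48 sites, 5 differences are transitions and 16 are transversions, so P = 5/48 ≈ 0.104167 and Q = 16/48 ≈ 0.333333.
Under the Kimura two-parameter model, d = −½ ln(1 − 2P − Q) − ¼ ln(1 − 2Q).
1 − 2P − Q = 0.458333, giving −½ ln(0.458333) = 0.390080.
1 − 2Q = 0.333334, giving −¼ ln(0.333334) = 0.274653.
d = 0.390080 + 0.274653 = 0.664733.

0.665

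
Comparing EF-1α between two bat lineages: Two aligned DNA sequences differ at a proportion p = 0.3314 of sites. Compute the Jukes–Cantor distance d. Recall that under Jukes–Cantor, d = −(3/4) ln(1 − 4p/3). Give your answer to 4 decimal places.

0.4374

d = −(3/4) ln(1 − 4p/3) = −0.75 ln(1 − 0.441867) = −0.75 ln(0.558133)
  = −0.75 × (-0.583158) = 0.437369 substitutions/site.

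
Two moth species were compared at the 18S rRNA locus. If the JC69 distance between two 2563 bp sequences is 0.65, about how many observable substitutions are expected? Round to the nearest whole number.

Invert JC69: p = (3/4)(1 − e^(−4d/3)) = 0.75 × (1 − e^(-0.866667)) = 0.75 × (1 − 0.420350) = 0.434738.
Expected differing sites = pL ≈ 0.434738 × 2563 = 1114.233494 ≈ 1114.

1114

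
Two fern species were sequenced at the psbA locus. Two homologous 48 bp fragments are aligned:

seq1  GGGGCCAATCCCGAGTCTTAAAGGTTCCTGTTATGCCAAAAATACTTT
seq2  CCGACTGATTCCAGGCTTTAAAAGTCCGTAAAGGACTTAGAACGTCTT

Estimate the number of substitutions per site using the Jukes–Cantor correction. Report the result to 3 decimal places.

The sequences differ at 26 of 48 sites, so p = 26/48 ≈ 0.541667.
d = −(3/4) ln(1 − 4p/3) = −0.75 ln(1 − 0.722223) = −0.75 ln(0.277777)
  = −0.75 × (-1.280937) = 0.960703 substitutions/site.

0.961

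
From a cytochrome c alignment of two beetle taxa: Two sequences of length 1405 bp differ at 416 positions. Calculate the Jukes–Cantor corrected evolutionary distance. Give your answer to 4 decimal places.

0.3766

p = 416/1405 ≈ 0.296085.
d = −(3/4) ln(1 − 4p/3) = −0.75 ln(1 − 0.39478) = −0.75 ln(0.60522)
  = −0.75 × (-0.502163) = 0.376622 substitutions/site.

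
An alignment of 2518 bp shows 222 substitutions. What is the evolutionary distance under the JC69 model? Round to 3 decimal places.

p = 222/2518 ≈ 0.088165.
d = −(3/4) ln(1 − 4p/3) = −0.75 ln(1 − 0.117553) = −0.75 ln(0.882447)
  = −0.75 × (-0.125057) = 0.093793 substitutions/site.

0.094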